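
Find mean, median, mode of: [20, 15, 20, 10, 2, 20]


Sorted: [2, 10, 15, 20, 20, 20]
Mean = 87/6 = 29/2
Median = 35/2
Freq: {20: 3, 15: 1, 10: 1, 2: 1}
Mode: [20]

Mean=29/2, Median=35/2, Mode=20


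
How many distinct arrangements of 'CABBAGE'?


Letters: 7, freq: {'C': 1, 'A': 2, 'B': 2, 'G': 1, 'E': 1}
7!/(1!×2!×2!×1!×1!) = 5040/4 = 1260

1260


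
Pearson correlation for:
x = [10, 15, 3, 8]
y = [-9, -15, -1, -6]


n=4, Σx=36, Σy=-31, Σxy=-366, Σx²=398, Σy²=343
r = (4×(-366) - 36×(-31))/√((4×398 - 36²)(4×343 - (-31)²))
= -348/√(296×411) = -348/√121656 ≈ -348/348.7922 ≈ -0.9977

r ≈ -0.9977


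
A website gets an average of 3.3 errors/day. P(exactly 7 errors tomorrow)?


Poisson(λ=3.3): P(X=7) = e^(-λ)×λ^k/k!
= e^(-3.3) × 3.3^7 / 7!
≈ 0.0368831674 × 4261.8442977 / 5040 ≈ 0.031189

P(X=7) ≈ 0.031189 ≈ 3.12%


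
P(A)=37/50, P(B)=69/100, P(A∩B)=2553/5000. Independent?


P(A)×P(B) = 2553/5000
P(A∩B) = 2553/5000
Equal ✓ → Independent

Yes, independent


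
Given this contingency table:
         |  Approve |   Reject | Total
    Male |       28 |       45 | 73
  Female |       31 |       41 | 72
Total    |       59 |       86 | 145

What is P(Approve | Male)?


P(Approve | Male) = 28/(28+45) = 28/73

P(Approve|Male) = 28/73 ≈ 38.36%


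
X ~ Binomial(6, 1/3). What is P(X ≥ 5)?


P(X ≥ 5) = Σ P(X=i) for i=5..6
P(X=5) = 4/243
P(X=6) = 1/729
Sum = 13/729

P(X ≥ 5) = 13/729 ≈ 1.78%


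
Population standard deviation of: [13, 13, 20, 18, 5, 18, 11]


Mean = 98/7 = 14
  (13-14)²=1
  (13-14)²=1
  (20-14)²=36
  (18-14)²=16
  (5-14)²=81
  (18-14)²=16
  (11-14)²=9
Σ(x-μ)² = 160
σ² = 160/7

σ = √(160/7) ≈ 4.7809


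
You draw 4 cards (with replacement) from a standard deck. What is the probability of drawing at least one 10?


P(not a 10) = 48/52 = 12/13
P(none in 4 draws) = (12/13)^4 = 20736/28561
P(≥1 10) = 1 - 20736/28561 = 7825/28561

P = 7825/28561 ≈ 27.40%


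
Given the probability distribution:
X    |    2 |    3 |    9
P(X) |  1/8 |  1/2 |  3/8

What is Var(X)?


E[X] = 41/8
E[X²] = 283/8
Var(X) = E[X²] - (E[X])² = 283/8 - 1681/64 = 583/64

Var(X) = 583/64 ≈ 9.1094


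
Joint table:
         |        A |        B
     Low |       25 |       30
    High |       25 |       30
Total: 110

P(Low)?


P(Low) = (25+30)/110 = 55/110 = 1/2

P(Low) = 1/2 ≈ 50.00%


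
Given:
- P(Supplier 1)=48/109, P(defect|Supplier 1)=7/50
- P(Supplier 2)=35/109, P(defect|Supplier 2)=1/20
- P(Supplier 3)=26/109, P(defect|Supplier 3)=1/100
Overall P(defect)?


P(B) = Σ P(B|Aᵢ)×P(Aᵢ)
  7/50×48/109 = 168/2725
  1/20×35/109 = 7/436
  1/100×26/109 = 13/5450
Sum = 873/10900

P(defect) = 873/10900 ≈ 8.01%


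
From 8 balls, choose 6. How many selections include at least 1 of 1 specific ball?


Complement: C(8,6) - C(7,6) = 28 - 7 = 21

21


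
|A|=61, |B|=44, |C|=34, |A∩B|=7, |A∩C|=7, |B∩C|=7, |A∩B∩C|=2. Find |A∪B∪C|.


|A∪B∪C| = 61+44+34-7-7-7+2 = 120

|A∪B∪C| = 120


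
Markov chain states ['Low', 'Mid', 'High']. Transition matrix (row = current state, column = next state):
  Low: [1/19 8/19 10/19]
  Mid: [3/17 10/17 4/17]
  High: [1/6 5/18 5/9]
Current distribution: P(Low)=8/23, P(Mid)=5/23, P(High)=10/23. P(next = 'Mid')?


P(next=Mid) = Σᵢ P(now=i)×P(i→Mid)
= 8/23×8/19 + 5/23×10/17 + 10/23×5/18
= 64/437 + 50/391 + 25/207 = 26417/66861

P = 26417/66861 ≈ 0.3951


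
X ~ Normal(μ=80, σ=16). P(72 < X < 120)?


z₁=(72-80)/16=-0.5, z₂=(120-80)/16=2.5
P = Φ(2.5) - Φ(-0.5) = 0.993790 - 0.308538 = 0.685252 ≈ 0.6853

P(72 < X < 120) ≈ 0.6853


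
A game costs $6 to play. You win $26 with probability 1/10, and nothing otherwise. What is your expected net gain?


E[gain] = (26-6)×1/10 + (-6)×9/10
= 2 - 27/5 = -17/5

Expected net gain = $-17/5 ≈ $-3.40


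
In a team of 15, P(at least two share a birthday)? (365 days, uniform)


P(all different) = Π(365-i)/365 for i=0..14
= 0.747099
P(match) = 1 - 0.747099 = 0.252901

P ≈ 0.2529 ≈ 25.29%


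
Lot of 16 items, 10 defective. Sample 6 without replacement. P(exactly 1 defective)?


Hypergeometric: C(10,1)×C(6,5)/C(16,6)
= 10×6/8008 = 15/2002

P(X=1) = 15/2002 ≈ 0.75%


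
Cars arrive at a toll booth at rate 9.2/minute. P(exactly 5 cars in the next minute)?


Poisson(λ=9.2): P(X=5) = e^(-λ)×λ^k/k!
= e^(-9.2) × 9.2^5 / 5!
≈ 0.0001010394018 × 65908.15232 / 120 ≈ 0.055494

P(X=5) ≈ 0.055494 ≈ 5.55%


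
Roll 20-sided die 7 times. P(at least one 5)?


P(no 5)^7 = (19/20)^7 = 893871739/1280000000
P(≥1) = 1 - 893871739/1280000000 = 386128261/1280000000

P = 386128261/1280000000 ≈ 30.17%


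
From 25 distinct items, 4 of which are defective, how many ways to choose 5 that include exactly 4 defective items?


Choose 4 of the 4 defective items and 1 of the other 21 items:
C(4,4)×C(21,1) = 1×21 = 21

21


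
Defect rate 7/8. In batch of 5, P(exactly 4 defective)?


Binomial: P(X=4) = C(5,4)×p^4×(1-p)^1
= 5 × 2401/4096 × 1/8 = 12005/32768

P(X=4) = 12005/32768 ≈ 36.64%


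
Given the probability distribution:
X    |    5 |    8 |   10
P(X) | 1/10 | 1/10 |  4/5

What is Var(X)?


E[X] = 93/10
E[X²] = 889/10
Var(X) = E[X²] - (E[X])² = 889/10 - 8649/100 = 241/100

Var(X) = 241/100 ≈ 2.4100


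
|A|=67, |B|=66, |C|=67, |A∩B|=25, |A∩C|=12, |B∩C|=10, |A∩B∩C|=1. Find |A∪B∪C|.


|A∪B∪C| = 67+66+67-25-12-10+1 = 154

|A∪B∪C| = 154


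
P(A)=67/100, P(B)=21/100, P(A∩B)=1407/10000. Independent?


P(A)×P(B) = 1407/10000
P(A∩B) = 1407/10000
Equal ✓ → Independent

Yes, independent


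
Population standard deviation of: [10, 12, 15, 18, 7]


Mean = 62/5
  (10-62/5)²=144/25
  (12-62/5)²=4/25
  (15-62/5)²=169/25
  (18-62/5)²=784/25
  (7-62/5)²=729/25
Σ(x-μ)² = 366/5
σ² = (366/5)/5 = 366/25

σ = √(366/25) ≈ 3.8262


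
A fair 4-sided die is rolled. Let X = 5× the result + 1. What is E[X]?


E[die] = (1+4)/2 = 5/2
E[X] = 5×5/2 + 1 = 27/2

E[X] = 27/2


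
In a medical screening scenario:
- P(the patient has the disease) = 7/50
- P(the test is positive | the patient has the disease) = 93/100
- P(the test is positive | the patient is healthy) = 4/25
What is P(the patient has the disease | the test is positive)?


Using Bayes' theorem:
P(A|B) = P(B|A)·P(A) / P(B)

P(the test is positive) = 93/100 × 7/50 + 4/25 × 43/50
= 651/5000 + 86/625 = 1339/5000

P(the patient has the disease|the test is positive) = (651/5000) / (1339/5000) = 651/1339

P(the patient has the disease|the test is positive) = 651/1339 ≈ 48.62%


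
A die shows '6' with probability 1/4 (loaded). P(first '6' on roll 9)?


Geometric: P(X=9) = (1-p)^(k-1)×p = (3/4)^8×1/4 = 6561/262144

P(X=9) = 6561/262144 ≈ 2.50%


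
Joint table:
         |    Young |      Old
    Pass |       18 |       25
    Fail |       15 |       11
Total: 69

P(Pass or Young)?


P(Pass∨Young) = P(Pass) + P(Young) - P(Pass∧Young)
= (43 + 33 - 18)/69 = 58/69

P = 58/69 ≈ 84.06%


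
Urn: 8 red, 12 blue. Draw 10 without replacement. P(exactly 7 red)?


Hypergeometric: C(8,7)×C(12,3)/C(20,10)
= 8×220/184756 = 40/4199

P(X=7) = 40/4199 ≈ 0.95%


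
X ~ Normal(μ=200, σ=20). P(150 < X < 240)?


z₁=(150-200)/20=-2.5, z₂=(240-200)/20=2.0
P = Φ(2.0) - Φ(-2.5) = 0.977250 - 0.006210 = 0.971040 ≈ 0.9710

P(150 < X < 240) ≈ 0.9710


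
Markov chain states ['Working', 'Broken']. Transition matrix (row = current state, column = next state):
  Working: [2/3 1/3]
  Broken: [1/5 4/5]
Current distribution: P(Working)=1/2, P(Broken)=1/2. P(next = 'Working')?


P(next=Working) = Σᵢ P(now=i)×P(i→Working)
= 1/2×2/3 + 1/2×1/5
= 1/3 + 1/10 = 13/30

P = 13/30 ≈ 0.4333


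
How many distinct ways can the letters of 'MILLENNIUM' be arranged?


Letters: 10, freq: {'M': 2, 'I': 2, 'L': 2, 'E': 1, 'N': 2, 'U': 1}
10!/(2!×2!×2!×1!×2!×1!) = 3628800/16 = 226800

226800


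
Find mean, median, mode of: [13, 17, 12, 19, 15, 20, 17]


Sorted: [12, 13, 15, 17, 17, 19, 20]
Mean = 113/7
Median = 17
Freq: {13: 1, 17: 2, 12: 1, 19: 1, 15: 1, 20: 1}
Mode: [17]

Mean=113/7, Median=17, Mode=17


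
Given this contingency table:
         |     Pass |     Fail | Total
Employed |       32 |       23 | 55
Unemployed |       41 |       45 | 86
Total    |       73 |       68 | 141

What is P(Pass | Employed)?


P(Pass | Employed) = 32/(32+23) = 32/55

P(Pass|Employed) = 32/55 ≈ 58.18%


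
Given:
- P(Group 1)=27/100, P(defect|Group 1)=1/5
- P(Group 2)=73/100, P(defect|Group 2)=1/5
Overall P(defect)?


P(B) = Σ P(B|Aᵢ)×P(Aᵢ)
  1/5×27/100 = 27/500
  1/5×73/100 = 73/500
Sum = 1/5

P(defect) = 1/5 ≈ 20.00%


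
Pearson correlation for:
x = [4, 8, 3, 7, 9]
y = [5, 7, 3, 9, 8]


n=5, Σx=31, Σy=32, Σxy=220, Σx²=219, Σy²=228
r = (5×220 - 31×32)/√((5×219 - 31²)(5×228 - 32²))
= 108/√(134×116) = 108/√15544 ≈ 108/124.6756 ≈ 0.8662

r ≈ 0.8662


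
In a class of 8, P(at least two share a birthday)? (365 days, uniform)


P(all different) = Π(365-i)/365 for i=0..7
= 0.925665
P(match) = 1 - 0.925665 = 0.074335

P ≈ 0.0743 ≈ 7.43%


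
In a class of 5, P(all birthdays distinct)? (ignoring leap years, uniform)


P(all different) = Π(365-i)/365 for i=0..4
= (365/365)×(364/365)×...×(361/365)
= 0.972864

P ≈ 0.9729 ≈ 97.29%


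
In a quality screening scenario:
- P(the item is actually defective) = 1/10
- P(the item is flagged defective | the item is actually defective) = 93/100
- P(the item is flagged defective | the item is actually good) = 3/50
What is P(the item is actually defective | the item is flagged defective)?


Using Bayes' theorem:
P(A|B) = P(B|A)·P(A) / P(B)

P(the item is flagged defective) = 93/100 × 1/10 + 3/50 × 9/10
= 93/1000 + 27/500 = 147/1000

P(the item is actually defective|the item is flagged defective) = (93/1000) / (147/1000) = 31/49

P(the item is actually defective|the item is flagged defective) = 31/49 ≈ 63.27%


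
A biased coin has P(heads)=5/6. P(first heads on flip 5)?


Geometric: P(X=5) = (1-p)^(k-1)×p = (1/6)^4×5/6 = 5/7776

P(X=5) = 5/7776 ≈ 0.06%


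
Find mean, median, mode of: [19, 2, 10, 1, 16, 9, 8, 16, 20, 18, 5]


Sorted: [1, 2, 5, 8, 9, 10, 16, 16, 18, 19, 20]
Mean = 124/11
Median = 10
Freq: {19: 1, 2: 1, 10: 1, 1: 1, 16: 2, 9: 1, 8: 1, 20: 1, 18: 1, 5: 1}
Mode: [16]

Mean=124/11, Median=10, Mode=16


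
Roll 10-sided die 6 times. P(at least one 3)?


P(no 3)^6 = (9/10)^6 = 531441/1000000
P(≥1) = 1 - 531441/1000000 = 468559/1000000

P = 468559/1000000 ≈ 46.86%


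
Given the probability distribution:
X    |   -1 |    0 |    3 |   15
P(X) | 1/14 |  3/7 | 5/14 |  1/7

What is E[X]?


E[X] = Σ x·P(X=x)
= (-1)×(1/14) + (0)×(3/7) + (3)×(5/14) + (15)×(1/7)
= 22/7

E[X] = 22/7


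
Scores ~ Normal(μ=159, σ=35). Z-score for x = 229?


z = (x - μ)/σ = (229 - 159)/35 = 2.0

z = 2.0


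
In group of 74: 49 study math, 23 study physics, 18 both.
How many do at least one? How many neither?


|A∪B| = 49+23-18 = 54
Neither = 74-54 = 20

At least one: 54; Neither: 20


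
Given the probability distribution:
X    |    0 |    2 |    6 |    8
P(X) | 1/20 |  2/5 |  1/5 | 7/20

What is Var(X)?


E[X] = 24/5
E[X²] = 156/5
Var(X) = E[X²] - (E[X])² = 156/5 - 576/25 = 204/25

Var(X) = 204/25 ≈ 8.1600


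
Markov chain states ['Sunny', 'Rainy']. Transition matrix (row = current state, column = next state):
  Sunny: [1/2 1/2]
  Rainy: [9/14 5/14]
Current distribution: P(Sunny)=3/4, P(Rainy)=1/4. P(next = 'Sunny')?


P(next=Sunny) = Σᵢ P(now=i)×P(i→Sunny)
= 3/4×1/2 + 1/4×9/14
= 3/8 + 9/56 = 15/28

P = 15/28 ≈ 0.5357


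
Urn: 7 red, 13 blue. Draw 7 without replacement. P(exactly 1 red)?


Hypergeometric: C(7,1)×C(13,6)/C(20,7)
= 7×1716/77520 = 1001/6460

P(X=1) = 1001/6460 ≈ 15.50%


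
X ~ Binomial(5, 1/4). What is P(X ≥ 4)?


P(X ≥ 4) = Σ P(X=i) for i=4..5
P(X=4) = 15/1024
P(X=5) = 1/1024
Sum = 1/64

P(X ≥ 4) = 1/64 ≈ 1.56%


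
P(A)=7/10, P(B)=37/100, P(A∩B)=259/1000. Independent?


P(A)×P(B) = 259/1000
P(A∩B) = 259/1000
Equal ✓ → Independent

Yes, independent


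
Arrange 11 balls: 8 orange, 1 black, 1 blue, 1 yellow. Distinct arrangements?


11!/(8!×1!×1!×1!) = 990

990


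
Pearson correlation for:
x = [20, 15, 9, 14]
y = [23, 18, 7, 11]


n=4, Σx=58, Σy=59, Σxy=947, Σx²=902, Σy²=1023
r = (4×947 - 58×59)/√((4×902 - 58²)(4×1023 - 59²))
= 366/√(244×611) = 366/√149084 ≈ 366/386.1140 ≈ 0.9479

r ≈ 0.9479


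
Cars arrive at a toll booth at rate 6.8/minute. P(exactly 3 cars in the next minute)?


Poisson(λ=6.8): P(X=3) = e^(-λ)×λ^k/k!
= e^(-6.8) × 6.8^3 / 3!
≈ 0.001113775148 × 314.432 / 6 ≈ 0.058368

P(X=3) ≈ 0.058368 ≈ 5.84%


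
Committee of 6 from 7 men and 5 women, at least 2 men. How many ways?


Count by #men:
  2M,4W: C(7,2)×C(5,4)=105
  3M,3W: C(7,3)×C(5,3)=350
  4M,2W: C(7,4)×C(5,2)=350
  5M,1W: C(7,5)×C(5,1)=105
  6M,0W: C(7,6)×C(5,0)=7
Total = 917

917


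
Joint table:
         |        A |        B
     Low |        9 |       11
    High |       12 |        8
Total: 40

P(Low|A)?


P(Low|A) = 9/(9+12) = 9/21 = 3/7

P = 3/7 ≈ 42.86%


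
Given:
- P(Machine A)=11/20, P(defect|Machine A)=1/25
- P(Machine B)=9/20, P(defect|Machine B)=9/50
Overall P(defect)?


P(B) = Σ P(B|Aᵢ)×P(Aᵢ)
  1/25×11/20 = 11/500
  9/50×9/20 = 81/1000
Sum = 103/1000

P(defect) = 103/1000 ≈ 10.30%


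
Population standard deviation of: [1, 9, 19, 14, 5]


Mean = 48/5
  (1-48/5)²=1849/25
  (9-48/5)²=9/25
  (19-48/5)²=2209/25
  (14-48/5)²=484/25
  (5-48/5)²=529/25
Σ(x-μ)² = 1016/5
σ² = (1016/5)/5 = 1016/25

σ = √(1016/25) ≈ 6.3750


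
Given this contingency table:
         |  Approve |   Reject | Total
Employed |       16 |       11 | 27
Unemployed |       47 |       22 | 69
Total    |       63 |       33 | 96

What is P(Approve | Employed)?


P(Approve | Employed) = 16/(16+11) = 16/27

P(Approve|Employed) = 16/27 ≈ 59.26%


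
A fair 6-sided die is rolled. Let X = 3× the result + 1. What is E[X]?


E[die] = (1+6)/2 = 7/2
E[X] = 3×7/2 + 1 = 23/2

E[X] = 23/2


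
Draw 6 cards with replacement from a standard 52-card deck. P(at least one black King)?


P(not a black King) = 50/52 = 25/26
P(none in 6 draws) = (25/26)^6 = 244140625/308915776
P(≥1 black King) = 1 - 244140625/308915776 = 64775151/308915776

P = 64775151/308915776 ≈ 20.97%


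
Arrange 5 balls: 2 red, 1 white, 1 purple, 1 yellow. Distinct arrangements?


5!/(2!×1!×1!×1!) = 60

60


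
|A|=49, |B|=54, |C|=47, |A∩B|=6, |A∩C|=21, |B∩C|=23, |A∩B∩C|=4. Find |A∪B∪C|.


|A∪B∪C| = 49+54+47-6-21-23+4 = 104

|A∪B∪C| = 104


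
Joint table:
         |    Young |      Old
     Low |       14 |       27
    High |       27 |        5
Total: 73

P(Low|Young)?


P(Low|Young) = 14/(14+27) = 14/41

P = 14/41 ≈ 34.15%


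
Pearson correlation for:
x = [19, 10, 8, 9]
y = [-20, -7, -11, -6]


n=4, Σx=46, Σy=-44, Σxy=-592, Σx²=606, Σy²=606
r = (4×(-592) - 46×(-44))/√((4×606 - 46²)(4×606 - (-44)²))
= -344/√(308×488) = -344/√150304 ≈ -344/387.6906 ≈ -0.8873

r ≈ -0.8873


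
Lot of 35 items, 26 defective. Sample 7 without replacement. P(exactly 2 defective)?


Hypergeometric: C(26,2)×C(9,5)/C(35,7)
= 325×126/6724520 = 4095/672452

P(X=2) = 4095/672452 ≈ 0.61%


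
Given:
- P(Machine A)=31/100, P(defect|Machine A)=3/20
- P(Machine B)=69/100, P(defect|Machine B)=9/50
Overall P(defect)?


P(B) = Σ P(B|Aᵢ)×P(Aᵢ)
  3/20×31/100 = 93/2000
  9/50×69/100 = 621/5000
Sum = 1707/10000

P(defect) = 1707/10000 ≈ 17.07%


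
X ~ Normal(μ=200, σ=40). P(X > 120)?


z = (120-200)/40 = -2.0
P(X > 120) = 1 - P(Z ≤ -2.0) = 1 - 0.0228 = 0.9772

P(X > 120) ≈ 0.9772


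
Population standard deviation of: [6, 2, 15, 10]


Mean = 33/4
  (6-33/4)²=81/16
  (2-33/4)²=625/16
  (15-33/4)²=729/16
  (10-33/4)²=49/16
Σ(x-μ)² = 371/4
σ² = (371/4)/4 = 371/16

σ = √(371/16) ≈ 4.8153


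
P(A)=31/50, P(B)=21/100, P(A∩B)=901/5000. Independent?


P(A)×P(B) = 651/5000
P(A∩B) = 901/5000
Not equal → NOT independent

No, not independent


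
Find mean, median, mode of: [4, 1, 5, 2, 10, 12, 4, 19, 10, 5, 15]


Sorted: [1, 2, 4, 4, 5, 5, 10, 10, 12, 15, 19]
Mean = 87/11
Median = 5
Freq: {4: 2, 1: 1, 5: 2, 2: 1, 10: 2, 12: 1, 19: 1, 15: 1}
Mode: [4, 5, 10]

Mean=87/11, Median=5, Mode=[4, 5, 10]


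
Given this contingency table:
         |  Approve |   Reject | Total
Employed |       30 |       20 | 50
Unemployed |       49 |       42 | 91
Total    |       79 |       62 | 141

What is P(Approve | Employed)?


P(Approve | Employed) = 30/(30+20) = 30/50 = 3/5

P(Approve|Employed) = 3/5 ≈ 60.00%


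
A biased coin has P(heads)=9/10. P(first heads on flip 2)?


Geometric: P(X=2) = (1-p)^(k-1)×p = (1/10)^1×9/10 = 9/100

P(X=2) = 9/100 ≈ 9.00%


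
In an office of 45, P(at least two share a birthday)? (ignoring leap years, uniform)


P(all different) = Π(365-i)/365 for i=0..44
= 0.059024
P(match) = 1 - 0.059024 = 0.940976

P ≈ 0.9410 ≈ 94.10%


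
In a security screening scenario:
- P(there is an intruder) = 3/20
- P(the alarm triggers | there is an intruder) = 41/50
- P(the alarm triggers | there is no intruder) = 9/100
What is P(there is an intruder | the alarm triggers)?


Using Bayes' theorem:
P(A|B) = P(B|A)·P(A) / P(B)

P(the alarm triggers) = 41/50 × 3/20 + 9/100 × 17/20
= 123/1000 + 153/2000 = 399/2000

P(there is an intruder|the alarm triggers) = (123/1000) / (399/2000) = 82/133

P(there is an intruder|the alarm triggers) = 82/133 ≈ 61.65%


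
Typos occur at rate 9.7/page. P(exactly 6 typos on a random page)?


Poisson(λ=9.7): P(X=6) = e^(-λ)×λ^k/k!
= e^(-9.7) × 9.7^6 / 6!
≈ 6.128349505e-05 × 832972.004929 / 720 ≈ 0.070899

P(X=6) ≈ 0.070899 ≈ 7.09%


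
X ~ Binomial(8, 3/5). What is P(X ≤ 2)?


P(X ≤ 2) = Σ P(X=i) for i=0..2
P(X=0) = 256/390625
P(X=1) = 3072/390625
P(X=2) = 16128/390625
Sum = 19456/390625

P(X ≤ 2) = 19456/390625 ≈ 4.98%


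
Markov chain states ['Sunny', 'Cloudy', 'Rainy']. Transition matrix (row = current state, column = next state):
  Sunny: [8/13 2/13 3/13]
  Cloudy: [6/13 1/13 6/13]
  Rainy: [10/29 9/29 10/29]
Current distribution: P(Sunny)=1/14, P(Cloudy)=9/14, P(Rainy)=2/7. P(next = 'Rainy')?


P(next=Rainy) = Σᵢ P(now=i)×P(i→Rainy)
= 1/14×3/13 + 9/14×6/13 + 2/7×10/29
= 3/182 + 27/91 + 20/203 = 2173/5278

P = 2173/5278 ≈ 0.4117


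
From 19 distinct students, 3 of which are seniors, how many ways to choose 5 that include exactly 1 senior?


Choose 1 of the 3 seniors and 4 of the other 16 students:
C(3,1)×C(16,4) = 3×1820 = 5460

5460


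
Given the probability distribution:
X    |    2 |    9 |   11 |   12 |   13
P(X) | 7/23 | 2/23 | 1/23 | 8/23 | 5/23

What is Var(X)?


E[X] = 204/23
E[X²] = 2308/23
Var(X) = E[X²] - (E[X])² = 2308/23 - 41616/529 = 11468/529

Var(X) = 11468/529 ≈ 21.6786


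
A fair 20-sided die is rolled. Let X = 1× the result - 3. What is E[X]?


E[die] = (1+20)/2 = 21/2
E[X] = 1×21/2 - 3 = 15/2

E[X] = 15/2


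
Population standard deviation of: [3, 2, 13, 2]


Mean = 20/4 = 5
  (3-5)²=4
  (2-5)²=9
  (13-5)²=64
  (2-5)²=9
Σ(x-μ)² = 86
σ² = 86/4 = 43/2

σ = √(43/2) ≈ 4.6368


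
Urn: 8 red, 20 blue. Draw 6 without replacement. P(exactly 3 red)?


Hypergeometric: C(8,3)×C(20,3)/C(28,6)
= 56×1140/376740 = 152/897

P(X=3) = 152/897 ≈ 16.95%


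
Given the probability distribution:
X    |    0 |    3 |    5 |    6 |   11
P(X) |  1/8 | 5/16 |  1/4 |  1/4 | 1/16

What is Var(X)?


E[X] = 35/8
E[X²] = 205/8
Var(X) = E[X²] - (E[X])² = 205/8 - 1225/64 = 415/64

Var(X) = 415/64 ≈ 6.4844


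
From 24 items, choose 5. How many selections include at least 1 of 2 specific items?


Complement: C(24,5) - C(22,5) = 42504 - 26334 = 16170

16170


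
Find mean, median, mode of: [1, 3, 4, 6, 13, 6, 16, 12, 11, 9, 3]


Sorted: [1, 3, 3, 4, 6, 6, 9, 11, 12, 13, 16]
Mean = 84/11
Median = 6
Freq: {1: 1, 3: 2, 4: 1, 6: 2, 13: 1, 16: 1, 12: 1, 11: 1, 9: 1}
Mode: [3, 6]

Mean=84/11, Median=6, Mode=[3, 6]


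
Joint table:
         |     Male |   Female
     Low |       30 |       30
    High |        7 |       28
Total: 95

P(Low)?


P(Low) = (30+30)/95 = 60/95 = 12/19

P(Low) = 12/19 ≈ 63.16%


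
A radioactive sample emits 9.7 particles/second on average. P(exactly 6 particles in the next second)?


Poisson(λ=9.7): P(X=6) = e^(-λ)×λ^k/k!
= e^(-9.7) × 9.7^6 / 6!
≈ 6.128349505e-05 × 832972.004929 / 720 ≈ 0.070899

P(X=6) ≈ 0.070899 ≈ 7.09%


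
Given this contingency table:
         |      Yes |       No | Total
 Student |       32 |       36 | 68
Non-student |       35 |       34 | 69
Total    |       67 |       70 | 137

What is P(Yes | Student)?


P(Yes | Student) = 32/(32+36) = 32/68 = 8/17

P(Yes|Student) = 8/17 ≈ 47.06%


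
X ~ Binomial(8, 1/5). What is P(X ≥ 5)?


P(X ≥ 5) = Σ P(X=i) for i=5..8
P(X=5) = 3584/390625
P(X=6) = 448/390625
P(X=7) = 32/390625
P(X=8) = 1/390625
Sum = 813/78125

P(X ≥ 5) = 813/78125 ≈ 1.04%


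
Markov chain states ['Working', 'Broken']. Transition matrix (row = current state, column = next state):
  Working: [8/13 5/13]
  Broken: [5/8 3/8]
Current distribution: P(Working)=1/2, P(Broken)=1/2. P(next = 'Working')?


P(next=Working) = Σᵢ P(now=i)×P(i→Working)
= 1/2×8/13 + 1/2×5/8
= 4/13 + 5/16 = 129/208

P = 129/208 ≈ 0.6202


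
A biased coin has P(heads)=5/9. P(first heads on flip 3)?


Geometric: P(X=3) = (1-p)^(k-1)×p = (4/9)^2×5/9 = 80/729

P(X=3) = 80/729 ≈ 10.97%


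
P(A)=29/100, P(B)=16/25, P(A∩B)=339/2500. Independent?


P(A)×P(B) = 116/625
P(A∩B) = 339/2500
Not equal → NOT independent

No, not independent


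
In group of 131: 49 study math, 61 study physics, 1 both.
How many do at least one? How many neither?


|A∪B| = 49+61-1 = 109
Neither = 131-109 = 22

At least one: 109; Neither: 22


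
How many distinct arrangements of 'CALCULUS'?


Letters: 8, freq: {'C': 2, 'A': 1, 'L': 2, 'U': 2, 'S': 1}
8!/(2!×1!×2!×2!×1!) = 40320/8 = 5040

5040


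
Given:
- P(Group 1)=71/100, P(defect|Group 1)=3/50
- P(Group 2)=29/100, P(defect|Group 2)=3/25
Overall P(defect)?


P(B) = Σ P(B|Aᵢ)×P(Aᵢ)
  3/50×71/100 = 213/5000
  3/25×29/100 = 87/2500
Sum = 387/5000

P(defect) = 387/5000 ≈ 7.74%


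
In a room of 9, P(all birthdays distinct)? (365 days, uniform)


P(all different) = Π(365-i)/365 for i=0..8
= (365/365)×(364/365)×...×(357/365)
= 0.905376

P ≈ 0.9054 ≈ 90.54%


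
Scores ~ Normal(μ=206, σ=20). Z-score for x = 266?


z = (x - μ)/σ = (266 - 206)/20 = 3.0

z = 3.0


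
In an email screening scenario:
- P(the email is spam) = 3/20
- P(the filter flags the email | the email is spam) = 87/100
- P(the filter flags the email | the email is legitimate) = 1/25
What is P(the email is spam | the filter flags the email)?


Using Bayes' theorem:
P(A|B) = P(B|A)·P(A) / P(B)

P(the filter flags the email) = 87/100 × 3/20 + 1/25 × 17/20
= 261/2000 + 17/500 = 329/2000

P(the email is spam|the filter flags the email) = (261/2000) / (329/2000) = 261/329

P(the email is spam|the filter flags the email) = 261/329 ≈ 79.33%


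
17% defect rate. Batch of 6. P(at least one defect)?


P(all good) = (83/100)^6 = 326940373369/1000000000000
P(≥1 defect) = 673059626631/1000000000000

P = 673059626631/1000000000000 ≈ 67.31%


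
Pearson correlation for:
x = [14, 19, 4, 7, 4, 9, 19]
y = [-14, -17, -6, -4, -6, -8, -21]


n=7, Σx=76, Σy=-76, Σxy=-1066, Σx²=1080, Σy²=1078
r = (7×(-1066) - 76×(-76))/√((7×1080 - 76²)(7×1078 - (-76)²))
= -1686/√(1784×1770) = -1686/√3157680 ≈ -1686/1776.9862 ≈ -0.9488

r ≈ -0.9488


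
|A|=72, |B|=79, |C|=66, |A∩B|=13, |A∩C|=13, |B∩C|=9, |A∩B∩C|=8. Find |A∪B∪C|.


|A∪B∪C| = 72+79+66-13-13-9+8 = 190

|A∪B∪C| = 190


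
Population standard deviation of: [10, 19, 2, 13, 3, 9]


Mean = 56/6 = 28/3
  (10-28/3)²=4/9
  (19-28/3)²=841/9
  (2-28/3)²=484/9
  (13-28/3)²=121/9
  (3-28/3)²=361/9
  (9-28/3)²=1/9
Σ(x-μ)² = 604/3
σ² = (604/3)/6 = 302/9

σ = √(302/9) ≈ 5.7927


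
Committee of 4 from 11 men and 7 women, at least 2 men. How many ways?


Count by #men:
  2M,2W: C(11,2)×C(7,2)=1155
  3M,1W: C(11,3)×C(7,1)=1155
  4M,0W: C(11,4)×C(7,0)=330
Total = 2640

2640


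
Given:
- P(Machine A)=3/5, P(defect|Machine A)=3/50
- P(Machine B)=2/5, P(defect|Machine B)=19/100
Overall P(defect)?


P(B) = Σ P(B|Aᵢ)×P(Aᵢ)
  3/50×3/5 = 9/250
  19/100×2/5 = 19/250
Sum = 14/125

P(defect) = 14/125 ≈ 11.20%


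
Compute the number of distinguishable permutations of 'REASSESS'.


Letters: 8, freq: {'R': 1, 'E': 2, 'A': 1, 'S': 4}
8!/(1!×2!×1!×4!) = 40320/48 = 840

840


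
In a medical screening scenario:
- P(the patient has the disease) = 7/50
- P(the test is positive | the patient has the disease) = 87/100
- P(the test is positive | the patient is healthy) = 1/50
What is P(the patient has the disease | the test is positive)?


Using Bayes' theorem:
P(A|B) = P(B|A)·P(A) / P(B)

P(the test is positive) = 87/100 × 7/50 + 1/50 × 43/50
= 609/5000 + 43/2500 = 139/1000

P(the patient has the disease|the test is positive) = (609/5000) / (139/1000) = 609/695

P(the patient has the disease|the test is positive) = 609/695 ≈ 87.63%


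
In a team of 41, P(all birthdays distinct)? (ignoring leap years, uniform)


P(all different) = Π(365-i)/365 for i=0..40
= (365/365)×(364/365)×...×(325/365)
= 0.096848

P ≈ 0.0968 ≈ 9.68%


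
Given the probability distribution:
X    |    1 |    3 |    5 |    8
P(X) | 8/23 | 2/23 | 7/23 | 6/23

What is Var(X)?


E[X] = 97/23
E[X²] = 585/23
Var(X) = E[X²] - (E[X])² = 585/23 - 9409/529 = 4046/529

Var(X) = 4046/529 ≈ 7.6484


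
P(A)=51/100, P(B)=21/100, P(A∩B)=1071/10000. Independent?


P(A)×P(B) = 1071/10000
P(A∩B) = 1071/10000
Equal ✓ → Independent

Yes, independent


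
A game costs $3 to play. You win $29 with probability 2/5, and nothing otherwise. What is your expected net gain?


E[gain] = (29-3)×2/5 + (-3)×3/5
= 52/5 - 9/5 = 43/5

Expected net gain = $43/5 ≈ $8.60


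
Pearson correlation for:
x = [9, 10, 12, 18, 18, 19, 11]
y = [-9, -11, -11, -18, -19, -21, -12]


n=7, Σx=97, Σy=-101, Σxy=-1520, Σx²=1455, Σy²=1593
r = (7×(-1520) - 97×(-101))/√((7×1455 - 97²)(7×1593 - (-101)²))
= -843/√(776×950) = -843/√737200 ≈ -843/858.6035 ≈ -0.9818

r ≈ -0.9818


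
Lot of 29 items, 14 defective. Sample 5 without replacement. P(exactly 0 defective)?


Hypergeometric: C(14,0)×C(15,5)/C(29,5)
= 1×3003/118755 = 11/435

P(X=0) = 11/435 ≈ 2.53%


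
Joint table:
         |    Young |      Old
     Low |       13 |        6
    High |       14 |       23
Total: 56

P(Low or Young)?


P(Low∨Young) = P(Low) + P(Young) - P(Low∧Young)
= (19 + 27 - 13)/56 = 33/56

P = 33/56 ≈ 58.93%


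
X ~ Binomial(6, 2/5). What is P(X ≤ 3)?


P(X ≤ 3) = Σ P(X=i) for i=0..3
P(X=0) = 729/15625
P(X=1) = 2916/15625
P(X=2) = 972/3125
P(X=3) = 864/3125
Sum = 513/625

P(X ≤ 3) = 513/625 ≈ 82.08%


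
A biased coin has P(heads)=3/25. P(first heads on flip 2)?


Geometric: P(X=2) = (1-p)^(k-1)×p = (22/25)^1×3/25 = 66/625

P(X=2) = 66/625 ≈ 10.56%


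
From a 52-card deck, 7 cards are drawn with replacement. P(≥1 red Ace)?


P(not a red Ace) = 50/52 = 25/26
P(none in 7 draws) = (25/26)^7 = 6103515625/8031810176
P(≥1 red Ace) = 1 - 6103515625/8031810176 = 1928294551/8031810176

P = 1928294551/8031810176 ≈ 24.01%


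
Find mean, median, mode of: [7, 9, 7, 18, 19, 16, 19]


Sorted: [7, 7, 9, 16, 18, 19, 19]
Mean = 95/7
Median = 16
Freq: {7: 2, 9: 1, 18: 1, 19: 2, 16: 1}
Mode: [7, 19]

Mean=95/7, Median=16, Mode=[7, 19]


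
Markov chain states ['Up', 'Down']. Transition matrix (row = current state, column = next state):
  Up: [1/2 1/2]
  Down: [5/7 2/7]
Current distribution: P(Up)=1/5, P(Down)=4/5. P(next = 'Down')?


P(next=Down) = Σᵢ P(now=i)×P(i→Down)
= 1/5×1/2 + 4/5×2/7
= 1/10 + 8/35 = 23/70

P = 23/70 ≈ 0.3286


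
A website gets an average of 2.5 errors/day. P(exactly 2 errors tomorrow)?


Poisson(λ=2.5): P(X=2) = e^(-λ)×λ^k/k!
= e^(-2.5) × 2.5^2 / 2!
≈ 0.08208499862 × 6.25 / 2 ≈ 0.256516

P(X=2) ≈ 0.256516 ≈ 25.65%


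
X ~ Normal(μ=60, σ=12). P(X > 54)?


z = (54-60)/12 = -0.5
P(X > 54) = 1 - P(Z ≤ -0.5) = 1 - 0.3085 = 0.6915

P(X > 54) ≈ 0.6915


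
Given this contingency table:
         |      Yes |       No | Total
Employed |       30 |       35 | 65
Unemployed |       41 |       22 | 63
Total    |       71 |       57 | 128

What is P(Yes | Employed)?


P(Yes | Employed) = 30/(30+35) = 30/65 = 6/13

P(Yes|Employed) = 6/13 ≈ 46.15%


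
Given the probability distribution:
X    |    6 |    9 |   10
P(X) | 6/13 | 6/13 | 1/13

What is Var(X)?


E[X] = 100/13
E[X²] = 802/13
Var(X) = E[X²] - (E[X])² = 802/13 - 10000/169 = 426/169

Var(X) = 426/169 ≈ 2.5207


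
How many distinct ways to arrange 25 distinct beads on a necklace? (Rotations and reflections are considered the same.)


Free circular arrangements: rotations and reflections both identified.
(n-1)!/2 = 24!/2 = 620448401733239439360000/2 = 310224200866619719680000

310224200866619719680000


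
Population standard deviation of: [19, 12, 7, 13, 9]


Mean = 60/5 = 12
  (19-12)²=49
  (12-12)²=0
  (7-12)²=25
  (13-12)²=1
  (9-12)²=9
Σ(x-μ)² = 84
σ² = 84/5

σ = √(84/5) ≈ 4.0988


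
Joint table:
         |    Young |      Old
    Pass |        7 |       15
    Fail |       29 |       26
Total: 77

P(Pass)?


P(Pass) = (7+15)/77 = 22/77 = 2/7

P(Pass) = 2/7 ≈ 28.57%


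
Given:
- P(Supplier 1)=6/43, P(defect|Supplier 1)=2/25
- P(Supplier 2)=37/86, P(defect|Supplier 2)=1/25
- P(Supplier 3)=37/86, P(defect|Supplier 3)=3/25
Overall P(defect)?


P(B) = Σ P(B|Aᵢ)×P(Aᵢ)
  2/25×6/43 = 12/1075
  1/25×37/86 = 37/2150
  3/25×37/86 = 111/2150
Sum = 2/25

P(defect) = 2/25 ≈ 8.00%


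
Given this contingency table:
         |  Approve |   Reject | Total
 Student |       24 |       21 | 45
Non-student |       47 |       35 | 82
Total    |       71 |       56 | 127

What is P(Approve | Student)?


P(Approve | Student) = 24/(24+21) = 24/45 = 8/15

P(Approve|Student) = 8/15 ≈ 53.33%


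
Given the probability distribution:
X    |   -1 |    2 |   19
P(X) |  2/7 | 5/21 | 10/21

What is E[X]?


E[X] = Σ x·P(X=x)
= (-1)×(2/7) + (2)×(5/21) + (19)×(10/21)
= 194/21

E[X] = 194/21


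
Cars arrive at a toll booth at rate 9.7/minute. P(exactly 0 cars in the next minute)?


Poisson(λ=9.7): P(X=0) = e^(-λ)×λ^k/k!
= e^(-9.7) × 9.7^0 / 0!
≈ 6.128349505e-05 × 1 / 1 ≈ 0.000061

P(X=0) ≈ 0.000061 ≈ 0.01%


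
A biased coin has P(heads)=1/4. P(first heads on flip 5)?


Geometric: P(X=5) = (1-p)^(k-1)×p = (3/4)^4×1/4 = 81/1024

P(X=5) = 81/1024 ≈ 7.91%


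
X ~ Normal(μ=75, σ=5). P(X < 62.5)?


z = (62.5-75)/5 = -2.5
P(Z < -2.5) = 0.0062

P(X < 62.5) ≈ 0.0062


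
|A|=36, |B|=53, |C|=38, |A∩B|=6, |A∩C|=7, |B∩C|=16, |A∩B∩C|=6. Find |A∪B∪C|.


|A∪B∪C| = 36+53+38-6-7-16+6 = 104

|A∪B∪C| = 104


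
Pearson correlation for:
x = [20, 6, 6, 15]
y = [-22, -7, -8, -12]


n=4, Σx=47, Σy=-49, Σxy=-710, Σx²=697, Σy²=741
r = (4×(-710) - 47×(-49))/√((4×697 - 47²)(4×741 - (-49)²))
= -537/√(579×563) = -537/√325977 ≈ -537/570.9440 ≈ -0.9405

r ≈ -0.9405


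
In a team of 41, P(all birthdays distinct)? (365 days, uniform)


P(all different) = Π(365-i)/365 for i=0..40
= (365/365)×(364/365)×...×(325/365)
= 0.096848

P ≈ 0.0968 ≈ 9.68%


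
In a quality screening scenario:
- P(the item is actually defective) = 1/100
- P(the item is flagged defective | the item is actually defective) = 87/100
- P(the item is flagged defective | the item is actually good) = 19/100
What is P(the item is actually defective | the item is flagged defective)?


Using Bayes' theorem:
P(A|B) = P(B|A)·P(A) / P(B)

P(the item is flagged defective) = 87/100 × 1/100 + 19/100 × 99/100
= 87/10000 + 1881/10000 = 123/625

P(the item is actually defective|the item is flagged defective) = (87/10000) / (123/625) = 29/656

P(the item is actually defective|the item is flagged defective) = 29/656 ≈ 4.42%


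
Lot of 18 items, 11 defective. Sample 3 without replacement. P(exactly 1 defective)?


Hypergeometric: C(11,1)×C(7,2)/C(18,3)
= 11×21/816 = 77/272

P(X=1) = 77/272 ≈ 28.31%


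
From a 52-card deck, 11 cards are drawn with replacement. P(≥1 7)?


P(not a 7) = 48/52 = 12/13
P(none in 11 draws) = (12/13)^11 = 743008370688/1792160394037
P(≥1 7) = 1 - 743008370688/1792160394037 = 1049152023349/1792160394037

P = 1049152023349/1792160394037 ≈ 58.54%


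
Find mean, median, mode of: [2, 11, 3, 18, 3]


Sorted: [2, 3, 3, 11, 18]
Mean = 37/5
Median = 3
Freq: {2: 1, 11: 1, 3: 2, 18: 1}
Mode: [3]

Mean=37/5, Median=3, Mode=3


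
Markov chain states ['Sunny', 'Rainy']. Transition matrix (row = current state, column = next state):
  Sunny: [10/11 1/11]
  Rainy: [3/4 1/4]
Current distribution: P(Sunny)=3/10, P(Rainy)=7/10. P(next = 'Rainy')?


P(next=Rainy) = Σᵢ P(now=i)×P(i→Rainy)
= 3/10×1/11 + 7/10×1/4
= 3/110 + 7/40 = 89/440

P = 89/440 ≈ 0.2023


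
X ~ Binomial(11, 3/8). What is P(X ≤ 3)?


P(X ≤ 3) = Σ P(X=i) for i=0..3
P(X=0) = 48828125/8589934592
P(X=1) = 322265625/8589934592
P(X=2) = 966796875/8589934592
P(X=3) = 1740234375/8589934592
Sum = 384765625/1073741824

P(X ≤ 3) = 384765625/1073741824 ≈ 35.83%


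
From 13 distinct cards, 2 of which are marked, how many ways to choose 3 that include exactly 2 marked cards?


Choose 2 of the 2 marked cards and 1 of the other 11 cards:
C(2,2)×C(11,1) = 1×11 = 11

11


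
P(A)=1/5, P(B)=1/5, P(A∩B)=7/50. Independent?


P(A)×P(B) = 1/25
P(A∩B) = 7/50
Not equal → NOT independent

No, not independent


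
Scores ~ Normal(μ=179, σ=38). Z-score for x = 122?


z = (x - μ)/σ = (122 - 179)/38 = -1.5

z = -1.5


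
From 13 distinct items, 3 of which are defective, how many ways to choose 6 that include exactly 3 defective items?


Choose 3 of the 3 defective items and 3 of the other 10 items:
C(3,3)×C(10,3) = 1×120 = 120

120


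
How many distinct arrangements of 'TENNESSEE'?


Letters: 9, freq: {'T': 1, 'E': 4, 'N': 2, 'S': 2}
9!/(1!×4!×2!×2!) = 362880/96 = 3780

3780


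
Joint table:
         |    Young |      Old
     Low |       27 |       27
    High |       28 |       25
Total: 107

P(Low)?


P(Low) = (27+27)/107 = 54/107

P(Low) = 54/107 ≈ 50.47%


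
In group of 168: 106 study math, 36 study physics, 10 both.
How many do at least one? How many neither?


|A∪B| = 106+36-10 = 132
Neither = 168-132 = 36

At least one: 132; Neither: 36


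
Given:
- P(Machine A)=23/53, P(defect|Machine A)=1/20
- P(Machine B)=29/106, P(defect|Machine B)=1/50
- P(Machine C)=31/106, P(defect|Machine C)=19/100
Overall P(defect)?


P(B) = Σ P(B|Aᵢ)×P(Aᵢ)
  1/20×23/53 = 23/1060
  1/50×29/106 = 29/5300
  19/100×31/106 = 589/10600
Sum = 877/10600

P(defect) = 877/10600 ≈ 8.27%


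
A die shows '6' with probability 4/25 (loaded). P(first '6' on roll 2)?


Geometric: P(X=2) = (1-p)^(k-1)×p = (21/25)^1×4/25 = 84/625

P(X=2) = 84/625 ≈ 13.44%


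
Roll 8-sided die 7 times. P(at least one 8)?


P(no 8)^7 = (7/8)^7 = 823543/2097152
P(≥1) = 1 - 823543/2097152 = 1273609/2097152

P = 1273609/2097152 ≈ 60.73%


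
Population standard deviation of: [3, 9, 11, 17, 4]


Mean = 44/5
  (3-44/5)²=841/25
  (9-44/5)²=1/25
  (11-44/5)²=121/25
  (17-44/5)²=1681/25
  (4-44/5)²=576/25
Σ(x-μ)² = 644/5
σ² = (644/5)/5 = 644/25

σ = √(644/25) ≈ 5.0754


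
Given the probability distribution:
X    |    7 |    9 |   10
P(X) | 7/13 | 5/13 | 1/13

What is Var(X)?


E[X] = 8
E[X²] = 848/13
Var(X) = E[X²] - (E[X])² = 848/13 - 64 = 16/13

Var(X) = 16/13 ≈ 1.2308


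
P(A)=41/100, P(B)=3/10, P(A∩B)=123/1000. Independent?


P(A)×P(B) = 123/1000
P(A∩B) = 123/1000
Equal ✓ → Independent

Yes, independent


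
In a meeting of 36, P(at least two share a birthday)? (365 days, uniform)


P(all different) = Π(365-i)/365 for i=0..35
= 0.167818
P(match) = 1 - 0.167818 = 0.832182

P ≈ 0.8322 ≈ 83.22%


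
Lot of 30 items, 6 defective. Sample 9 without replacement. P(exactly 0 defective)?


Hypergeometric: C(6,0)×C(24,9)/C(30,9)
= 1×1307504/14307150 = 2584/28275

P(X=0) = 2584/28275 ≈ 9.14%


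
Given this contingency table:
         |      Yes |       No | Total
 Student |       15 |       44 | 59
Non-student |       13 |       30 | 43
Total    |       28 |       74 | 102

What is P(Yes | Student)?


P(Yes | Student) = 15/(15+44) = 15/59

P(Yes|Student) = 15/59 ≈ 25.42%


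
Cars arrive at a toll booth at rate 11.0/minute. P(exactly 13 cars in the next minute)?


Poisson(λ=11.0): P(X=13) = e^(-λ)×λ^k/k!
= e^(-11.0) × 11.0^13 / 13!
≈ 1.670170079e-05 × 3.45227121439e+13 / 6227020800 ≈ 0.092595

P(X=13) ≈ 0.092595 ≈ 9.26%


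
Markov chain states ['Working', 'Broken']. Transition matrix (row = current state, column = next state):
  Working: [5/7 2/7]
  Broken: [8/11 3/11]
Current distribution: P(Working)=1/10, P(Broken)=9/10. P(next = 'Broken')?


P(next=Broken) = Σᵢ P(now=i)×P(i→Broken)
= 1/10×2/7 + 9/10×3/11
= 1/35 + 27/110 = 211/770

P = 211/770 ≈ 0.2740


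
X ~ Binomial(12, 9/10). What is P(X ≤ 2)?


P(X ≤ 2) = Σ P(X=i) for i=0..2
P(X=0) = 1/1000000000000
P(X=1) = 27/250000000000
P(X=2) = 2673/500000000000
Sum = 1091/200000000000

P(X ≤ 2) = 1091/200000000000 ≈ 0.00%


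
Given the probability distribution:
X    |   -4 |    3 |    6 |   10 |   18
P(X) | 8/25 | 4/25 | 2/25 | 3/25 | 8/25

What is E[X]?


E[X] = Σ x·P(X=x)
= (-4)×(8/25) + (3)×(4/25) + (6)×(2/25) + (10)×(3/25) + (18)×(8/25)
= 166/25

E[X] = 166/25


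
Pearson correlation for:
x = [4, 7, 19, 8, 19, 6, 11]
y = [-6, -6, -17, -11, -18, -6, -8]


n=7, Σx=74, Σy=-72, Σxy=-943, Σx²=1008, Σy²=906
r = (7×(-943) - 74×(-72))/√((7×1008 - 74²)(7×906 - (-72)²))
= -1273/√(1580×1158) = -1273/√1829640 ≈ -1273/1352.6419 ≈ -0.9411

r ≈ -0.9411


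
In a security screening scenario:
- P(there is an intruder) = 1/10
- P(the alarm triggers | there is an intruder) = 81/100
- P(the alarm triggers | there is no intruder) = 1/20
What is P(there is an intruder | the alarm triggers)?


Using Bayes' theorem:
P(A|B) = P(B|A)·P(A) / P(B)

P(the alarm triggers) = 81/100 × 1/10 + 1/20 × 9/10
= 81/1000 + 9/200 = 63/500

P(there is an intruder|the alarm triggers) = (81/1000) / (63/500) = 9/14

P(there is an intruder|the alarm triggers) = 9/14 ≈ 64.29%


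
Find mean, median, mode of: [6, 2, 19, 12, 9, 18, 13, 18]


Sorted: [2, 6, 9, 12, 13, 18, 18, 19]
Mean = 97/8
Median = 25/2
Freq: {6: 1, 2: 1, 19: 1, 12: 1, 9: 1, 18: 2, 13: 1}
Mode: [18]

Mean=97/8, Median=25/2, Mode=18


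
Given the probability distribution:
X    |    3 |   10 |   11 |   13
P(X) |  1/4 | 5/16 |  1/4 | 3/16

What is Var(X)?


E[X] = 145/16
E[X²] = 1527/16
Var(X) = E[X²] - (E[X])² = 1527/16 - 21025/256 = 3407/256

Var(X) = 3407/256 ≈ 13.3086
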